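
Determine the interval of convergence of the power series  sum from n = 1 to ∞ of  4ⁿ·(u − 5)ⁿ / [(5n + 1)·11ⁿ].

The ratio of consecutive coefficients is [(5n + 1)/(5(n+1) + 1)] · 4/11 → 4/11.
Convergence for |u − 5| · 4/11 < 1, i.e. |u − 5| < 11/4. So R = 11/4.
Endpoint u = 31/4: the terms are asymptotic to a nonzero constant times 1/n, so the series diverges by limit comparison with Σ 1/n.
At u = 9/4: convergence follows from the alternating series test (terms decrease monotonically to 0).

[9/4, 31/4)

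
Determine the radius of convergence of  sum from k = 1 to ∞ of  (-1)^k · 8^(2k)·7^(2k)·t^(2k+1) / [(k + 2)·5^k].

R = √5/56

The ratio of consecutive coefficients is [(k + 2)/((k+1) + 2)] · 64·49/5 → 3136/5.
Writing y = t², the series in y has radius 5/3136, so |t| < √(5/3136) and R = √5/56.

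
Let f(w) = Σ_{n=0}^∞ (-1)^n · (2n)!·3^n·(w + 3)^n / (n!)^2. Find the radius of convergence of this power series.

R = 1/12

Apply the ratio test: |a_{n+1}| / |a_n| = (2n+1)·(2n+2)/(n+1)² · 3, which tends to 12 as n → ∞.
The series converges when 12 · |w + 3| < 1, giving R = 1/12.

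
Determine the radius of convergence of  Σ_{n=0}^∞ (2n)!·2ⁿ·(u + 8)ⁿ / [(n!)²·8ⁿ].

By the ratio test, |a_{n+1}/a_n| = (2n+1)·(2n+2)/(n+1)² · 2/8 → 1.
So the series converges when |u + 8| < 1 and diverges when |u + 8| > 1; R = 1.

R = 1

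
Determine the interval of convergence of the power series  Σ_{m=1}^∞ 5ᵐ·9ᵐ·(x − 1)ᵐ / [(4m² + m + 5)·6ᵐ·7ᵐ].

Apply the ratio test: |a_{m+1}| / |a_m| = [(4m² + m + 5)/(4(m+1)² + (m+1) + 5)] · 5·9/(6·7), which tends to 15/14 as m → ∞.
Convergence for |x − 1| · 15/14 < 1, i.e. |x − 1| < 14/15. So R = 14/15.
Check x = 29/15: absolute convergence follows by limit comparison with Σ 1/m².
Endpoint x = 1/15: the series is dominated by a constant times Σ 1/m², which converges (p = 2 > 1).

[1/15, 29/15]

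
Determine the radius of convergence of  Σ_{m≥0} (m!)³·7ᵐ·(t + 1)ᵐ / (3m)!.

R = 27/7

By the ratio test, |a_{m+1}/a_m| = (m+1)³/[(3m+1)·(3m+2)·(3m+3)] · 7 → 7/27.
Hence the series converges for |t + 1| < 1/(7/27) = 27/7, so the radius of convergence is 27/7.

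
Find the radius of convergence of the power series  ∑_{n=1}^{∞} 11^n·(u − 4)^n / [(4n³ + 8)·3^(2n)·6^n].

The ratio of consecutive coefficients is [(4n³ + 8)/(4(n+1)³ + 8)] · 11/(9·6) → 11/54.
The series converges when 11/54 · |u − 4| < 1, giving R = 54/11.

R = 54/11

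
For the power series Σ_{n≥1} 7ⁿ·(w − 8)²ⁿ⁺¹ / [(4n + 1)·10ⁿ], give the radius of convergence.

R = √70/7

By the ratio test, |a_{n+1}/a_n| = [(4n + 1)/(4(n+1) + 1)] · 7/10 → 7/10.
Successive powers of (w − 8) differ by 2, so the series converges when |w − 8|² · 7/10 < 1, i.e. |w − 8| < √(10/7). So R = √70/7.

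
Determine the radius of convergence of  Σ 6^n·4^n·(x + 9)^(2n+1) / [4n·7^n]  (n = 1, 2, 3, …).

R = √42/12

Apply the ratio test: |a_{n+1}| / |a_n| = [4n/4(n+1)] · 6·4/7, which tends to 24/7 as n → ∞.
Writing y = (x + 9)², the series in y has radius 7/24, so |x + 9| < √(7/24) and R = √42/12.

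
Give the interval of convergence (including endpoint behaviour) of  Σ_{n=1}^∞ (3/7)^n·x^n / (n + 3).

Apply the ratio test: |a_{n+1}| / |a_n| = [(n + 3)/((n+1) + 3)] · 3/7, which tends to 3/7 as n → ∞.
Hence the series converges for |x| < 1/(3/7) = 7/3, so the radius of convergence is 7/3.
When x = 7/3, comparison with the harmonic series Σ 1/n shows the series diverges.
Check x = -7/3: the terms alternate in sign and decrease monotonically to 0 in absolute value (size ~ c/n), so the alternating series test gives convergence.

[-7/3, 7/3)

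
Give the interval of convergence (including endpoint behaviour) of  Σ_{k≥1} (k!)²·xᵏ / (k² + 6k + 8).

Apply the ratio test: |a_{k+1}| / |a_k| = (k+1)² · (k² + 6k + 8)/((k+1)² + 6(k+1) + 8), which tends to ∞ as k → ∞.
The terms grow without bound for any x ≠ 0, so R = 0 (convergence only at x = 0).

{0}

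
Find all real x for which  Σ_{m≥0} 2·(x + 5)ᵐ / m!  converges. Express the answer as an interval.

By the ratio test, |a_{m+1}/a_m| = 2/2 · 1/(m+1) → 0.
Since the limit is 0 < 1 for every x, the series converges on all of ℝ and R = ∞.

(−∞, ∞)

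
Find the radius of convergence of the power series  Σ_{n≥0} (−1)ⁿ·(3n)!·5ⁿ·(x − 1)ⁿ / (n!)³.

R = 1/135

The ratio of consecutive coefficients is (3n+1)·(3n+2)·(3n+3)/(n+1)³ · 5 → 135.
Hence the series converges for |x − 1| < 1/(135) = 1/135, so the radius of convergence is 1/135.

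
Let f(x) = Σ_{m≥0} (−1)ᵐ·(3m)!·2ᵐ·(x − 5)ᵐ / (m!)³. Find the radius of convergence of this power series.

The ratio of consecutive coefficients is (3m+1)·(3m+2)·(3m+3)/(m+1)³ · 2 → 54.
Hence the series converges for |x − 5| < 1/(54) = 1/54, so the radius of convergence is 1/54.

R = 1/54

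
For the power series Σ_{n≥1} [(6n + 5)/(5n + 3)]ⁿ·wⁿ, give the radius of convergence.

Applying the root test, |a_n|^(1/n) = (6n + 5)/(5n + 3) → 6/5.
Convergence for |w| · 6/5 < 1, i.e. |w| < 5/6. So R = 5/6.

R = 5/6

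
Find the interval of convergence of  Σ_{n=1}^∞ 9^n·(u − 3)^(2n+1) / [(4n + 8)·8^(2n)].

Apply the ratio test: |a_{n+1}| / |a_n| = [(4n + 8)/(4(n+1) + 8)] · 9/64, which tends to 9/64 as n → ∞.
Writing y = (u − 3)², the series in y has radius 64/9, so |u − 3| < √(64/9) = 8/3 and R = 8/3.
Endpoint u = 17/3: the terms are asymptotic to a nonzero constant times 1/n, so the series diverges by limit comparison with Σ 1/n.
Check u = 1/3: the terms behave like c/n; limit comparison with the harmonic series gives divergence.

(1/3, 17/3)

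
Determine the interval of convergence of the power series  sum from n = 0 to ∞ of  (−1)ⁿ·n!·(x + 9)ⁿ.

{-9}

Apply the ratio test: |a_{n+1}| / |a_n| = (n+1), which tends to ∞ as n → ∞.
The terms grow without bound for any (x + 9) ≠ 0, so R = 0 (convergence only at x = -9).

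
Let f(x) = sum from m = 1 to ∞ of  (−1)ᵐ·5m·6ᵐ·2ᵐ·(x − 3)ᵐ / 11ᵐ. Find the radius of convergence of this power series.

R = 11/12

By the ratio test, |a_{m+1}/a_m| = [5(m+1)/5m] · 6·2/11 → 12/11.
The series converges when 12/11 · |x − 3| < 1, giving R = 11/12.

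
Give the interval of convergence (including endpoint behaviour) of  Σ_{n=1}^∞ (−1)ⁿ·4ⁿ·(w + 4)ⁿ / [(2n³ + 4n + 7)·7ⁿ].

By the ratio test, |a_{n+1}/a_n| = [(2n³ + 4n + 7)/(2(n+1)³ + 4(n+1) + 7)] · 4/7 → 4/7.
The series converges when 4/7 · |w + 4| < 1, giving R = 7/4.
Endpoint w = -9/4: absolute convergence follows by limit comparison with Σ 1/n³.
At w = -23/4: the series is dominated by a constant times Σ 1/n³, which converges (p = 3 > 1).

[-23/4, -9/4]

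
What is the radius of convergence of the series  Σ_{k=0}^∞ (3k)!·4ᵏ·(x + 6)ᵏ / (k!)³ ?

Ratio test: |a_{k+1}/a_k| = (3k+1)·(3k+2)·(3k+3)/(k+1)³ · 4 → 108 as k → ∞.
Hence the series converges for |x + 6| < 1/(108) = 1/108, so the radius of convergence is 1/108.

R = 1/108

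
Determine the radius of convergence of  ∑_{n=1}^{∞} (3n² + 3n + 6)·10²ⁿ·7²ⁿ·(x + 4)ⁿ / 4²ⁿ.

By the ratio test, |a_{n+1}/a_n| = [(3(n+1)² + 3(n+1) + 6)/(3n² + 3n + 6)] · 100·49/16 → 1225/4.
Hence the series converges for |x + 4| < 1/(1225/4) = 4/1225, so the radius of convergence is 4/1225.

R = 4/1225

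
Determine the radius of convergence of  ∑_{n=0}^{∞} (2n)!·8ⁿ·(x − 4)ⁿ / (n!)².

R = 1/32

The ratio of consecutive coefficients is (2n+1)·(2n+2)/(n+1)² · 8 → 32.
Thus R = 1/(32) = 1/32.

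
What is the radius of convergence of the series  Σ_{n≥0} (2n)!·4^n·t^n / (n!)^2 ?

Ratio test: |a_{n+1}/a_n| = (2n+1)·(2n+2)/(n+1)² · 4 → 16 as n → ∞.
Convergence for |t| · 16 < 1, i.e. |t| < 1/16. So R = 1/16.

R = 1/16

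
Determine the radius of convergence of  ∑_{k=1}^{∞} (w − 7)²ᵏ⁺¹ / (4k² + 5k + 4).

R = 1

Ratio test: |a_{k+1}/a_k| = (4k² + 5k + 4)/(4(k+1)² + 5(k+1) + 4) → 1 as k → ∞.
Successive powers of (w − 7) differ by 2, so the series converges when |w − 7|² · 1 < 1, i.e. |w − 7| < √(1) = 1. So R = 1.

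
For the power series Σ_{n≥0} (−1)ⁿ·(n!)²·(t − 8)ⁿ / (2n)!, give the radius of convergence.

R = 4

By the ratio test, |a_{n+1}/a_n| = (n+1)²/[(2n+1)·(2n+2)] → 1/4.
Thus R = 1/(1/4) = 4.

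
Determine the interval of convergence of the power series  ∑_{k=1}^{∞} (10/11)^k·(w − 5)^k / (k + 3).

By the ratio test, |a_{k+1}/a_k| = [(k + 3)/((k+1) + 3)] · 10/11 → 10/11.
Thus R = 1/(10/11) = 11/10.
At w = 61/10: the terms behave like c/k; limit comparison with the harmonic series gives divergence.
At w = 39/10: an alternating series whose terms decrease to 0 in absolute value, so it converges by the Leibniz criterion.

[39/10, 61/10)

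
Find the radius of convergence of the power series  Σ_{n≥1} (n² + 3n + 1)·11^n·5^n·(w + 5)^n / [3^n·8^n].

Ratio test: |a_{n+1}/a_n| = [((n+1)² + 3(n+1) + 1)/(n² + 3n + 1)] · 11·5/(3·8) → 55/24 as n → ∞.
Convergence for |w + 5| · 55/24 < 1, i.e. |w + 5| < 24/55. So R = 24/55.

R = 24/55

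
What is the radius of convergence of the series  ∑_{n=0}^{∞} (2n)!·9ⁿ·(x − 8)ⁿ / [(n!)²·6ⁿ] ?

R = 1/6

Apply the ratio test: |a_{n+1}| / |a_n| = (2n+1)·(2n+2)/(n+1)² · 9/6, which tends to 6 as n → ∞.
Convergence for |x − 8| · 6 < 1, i.e. |x − 8| < 1/6. So R = 1/6.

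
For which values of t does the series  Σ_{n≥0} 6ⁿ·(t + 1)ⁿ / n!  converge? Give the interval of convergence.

(−∞, ∞)

The ratio of consecutive coefficients is 6 · 1/(n+1) → 0.
The ratio tends to 0 regardless of t, hence R = ∞.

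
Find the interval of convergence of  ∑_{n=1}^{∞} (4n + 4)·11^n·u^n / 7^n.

Ratio test: |a_{n+1}/a_n| = [(4(n+1) + 4)/(4n + 4)] · 11/7 → 11/7 as n → ∞.
Hence the series converges for |u| < 1/(11/7) = 7/11, so the radius of convergence is 7/11.
Check u = 7/11: the terms do not tend to 0, so the series diverges.
Endpoint u = -7/11: the terms have absolute value of order n, which does not tend to 0, so the series diverges by the divergence test.

(-7/11, 7/11)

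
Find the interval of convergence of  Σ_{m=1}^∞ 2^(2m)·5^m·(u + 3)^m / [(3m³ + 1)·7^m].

[-67/20, -53/20]

By the ratio test, |a_{m+1}/a_m| = [(3m³ + 1)/(3(m+1)³ + 1)] · 4·5/7 → 20/7.
Hence the series converges for |u + 3| < 1/(20/7) = 7/20, so the radius of convergence is 7/20.
Check u = -53/20: the series is dominated by a constant times Σ 1/m³, which converges (p = 3 > 1).
When u = -67/20, absolute convergence follows by limit comparison with Σ 1/m³.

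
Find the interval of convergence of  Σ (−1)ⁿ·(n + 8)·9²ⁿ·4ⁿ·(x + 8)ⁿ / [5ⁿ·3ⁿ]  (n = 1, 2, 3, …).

(-869/108, -859/108)

The ratio of consecutive coefficients is [((n+1) + 8)/(n + 8)] · 81·4/(5·3) → 108/5.
The series converges when 108/5 · |x + 8| < 1, giving R = 5/108.
When x = -859/108, the n-th term does not approach 0; divergence by the term test.
Check x = -869/108: the terms do not tend to 0, so the series diverges.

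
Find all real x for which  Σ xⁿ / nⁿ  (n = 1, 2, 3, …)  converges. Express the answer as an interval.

Applying the root test, |a_n|^(1/n) = 1/n → 0.
Since the n-th root of |a_n| tends to 0, the series converges for all real x; R = ∞.

(−∞, ∞)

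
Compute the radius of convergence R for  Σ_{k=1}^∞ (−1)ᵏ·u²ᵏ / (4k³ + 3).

Apply the ratio test: |a_{k+1}| / |a_k| = (4k³ + 3)/(4(k+1)³ + 3), which tends to 1 as k → ∞.
Writing y = u², the series in y has radius 1, so |u| < √(1) = 1 and R = 1.

R = 1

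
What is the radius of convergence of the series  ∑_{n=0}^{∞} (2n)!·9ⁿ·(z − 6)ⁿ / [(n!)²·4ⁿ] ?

Apply the ratio test: |a_{n+1}| / |a_n| = (2n+1)·(2n+2)/(n+1)² · 9/4, which tends to 9 as n → ∞.
Hence the series converges for |z − 6| < 1/(9) = 1/9, so the radius of convergence is 1/9.

R = 1/9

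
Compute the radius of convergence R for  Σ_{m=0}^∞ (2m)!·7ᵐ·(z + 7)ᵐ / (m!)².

R = 1/28

Ratio test: |a_{m+1}/a_m| = (2m+1)·(2m+2)/(m+1)² · 7 → 28 as m → ∞.
Hence the series converges for |z + 7| < 1/(28) = 1/28, so the radius of convergence is 1/28.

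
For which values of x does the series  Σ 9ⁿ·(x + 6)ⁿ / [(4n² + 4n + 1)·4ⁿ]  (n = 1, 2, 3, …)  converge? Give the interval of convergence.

The ratio of consecutive coefficients is [(4n² + 4n + 1)/(4(n+1)² + 4(n+1) + 1)] · 9/4 → 9/4.
Hence the series converges for |x + 6| < 1/(9/4) = 4/9, so the radius of convergence is 4/9.
At x = -50/9: the terms are on the order of 1/n², so the series converges absolutely by comparison with the p-series (p = 2 > 1).
At x = -58/9: the series is dominated by a constant times Σ 1/n², which converges (p = 2 > 1).

[-58/9, -50/9]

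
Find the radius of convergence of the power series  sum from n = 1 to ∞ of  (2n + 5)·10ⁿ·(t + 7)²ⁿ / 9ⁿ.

R = 3√10/10

Ratio test: |a_{n+1}/a_n| = [(2(n+1) + 5)/(2n + 5)] · 10/9 → 10/9 as n → ∞.
Successive powers of (t + 7) differ by 2, so the series converges when |t + 7|² · 10/9 < 1, i.e. |t + 7| < √(9/10). So R = 3√10/10.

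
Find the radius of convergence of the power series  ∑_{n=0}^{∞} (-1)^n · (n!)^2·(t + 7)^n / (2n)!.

R = 4

By the ratio test, |a_{n+1}/a_n| = (n+1)²/[(2n+1)·(2n+2)] → 1/4.
The series converges when 1/4 · |t + 7| < 1, giving R = 4.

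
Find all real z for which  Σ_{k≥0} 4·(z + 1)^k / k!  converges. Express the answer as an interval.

Ratio test: |a_{k+1}/a_k| = 4/4 · 1/(k+1) → 0 as k → ∞.
The limit is 0, so the series converges for all z; R = ∞.

(−∞, ∞)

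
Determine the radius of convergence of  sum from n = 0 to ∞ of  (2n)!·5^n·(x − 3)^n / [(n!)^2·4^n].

Apply the ratio test: |a_{n+1}| / |a_n| = (2n+1)·(2n+2)/(n+1)² · 5/4, which tends to 5 as n → ∞.
The series converges when 5 · |x − 3| < 1, giving R = 1/5.

R = 1/5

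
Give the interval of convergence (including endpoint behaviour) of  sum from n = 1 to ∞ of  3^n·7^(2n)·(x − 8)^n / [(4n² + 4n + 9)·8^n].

[1168/147, 1184/147]

By the ratio test, |a_{n+1}/a_n| = [(4n² + 4n + 9)/(4(n+1)² + 4(n+1) + 9)] · 3·49/8 → 147/8.
Hence the series converges for |x − 8| < 1/(147/8) = 8/147, so the radius of convergence is 8/147.
Endpoint x = 1184/147: absolute convergence follows by limit comparison with Σ 1/n².
Endpoint x = 1168/147: the series is dominated by a constant times Σ 1/n², which converges (p = 2 > 1).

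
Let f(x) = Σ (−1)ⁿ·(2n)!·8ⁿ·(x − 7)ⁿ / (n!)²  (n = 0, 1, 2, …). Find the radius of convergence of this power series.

The ratio of consecutive coefficients is (2n+1)·(2n+2)/(n+1)² · 8 → 32.
Thus R = 1/(32) = 1/32.

R = 1/32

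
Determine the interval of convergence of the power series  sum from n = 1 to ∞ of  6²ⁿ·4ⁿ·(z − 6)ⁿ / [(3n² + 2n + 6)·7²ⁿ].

By the ratio test, |a_{n+1}/a_n| = [(3n² + 2n + 6)/(3(n+1)² + 2(n+1) + 6)] · 36·4/49 → 144/49.
Hence the series converges for |z − 6| < 1/(144/49) = 49/144, so the radius of convergence is 49/144.
Check z = 913/144: the series is dominated by a constant times Σ 1/n², which converges (p = 2 > 1).
Check z = 815/144: absolute convergence follows by limit comparison with Σ 1/n².

[815/144, 913/144]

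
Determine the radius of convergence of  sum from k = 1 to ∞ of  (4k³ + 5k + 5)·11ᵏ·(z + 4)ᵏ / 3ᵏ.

R = 3/11

The ratio of consecutive coefficients is [(4(k+1)³ + 5(k+1) + 5)/(4k³ + 5k + 5)] · 11/3 → 11/3.
Thus R = 1/(11/3) = 3/11.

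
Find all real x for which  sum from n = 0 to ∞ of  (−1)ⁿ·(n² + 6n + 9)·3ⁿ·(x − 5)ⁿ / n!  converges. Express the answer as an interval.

By the ratio test, |a_{n+1}/a_n| = ((n+1)² + 6(n+1) + 9)/(n² + 6n + 9) · 3 · 1/(n+1) → 0.
Since the limit is 0 < 1 for every x, the series converges on all of ℝ and R = ∞.

(−∞, ∞)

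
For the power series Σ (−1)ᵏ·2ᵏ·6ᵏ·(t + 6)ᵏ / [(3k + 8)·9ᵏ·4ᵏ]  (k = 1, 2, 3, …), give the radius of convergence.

The ratio of consecutive coefficients is [(3k + 8)/(3(k+1) + 8)] · 2·6/(9·4) → 1/3.
The series converges when 1/3 · |t + 6| < 1, giving R = 3.

R = 3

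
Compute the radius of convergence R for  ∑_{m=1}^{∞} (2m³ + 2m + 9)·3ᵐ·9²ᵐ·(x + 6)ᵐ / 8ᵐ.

R = 8/243

By the ratio test, |a_{m+1}/a_m| = [(2(m+1)³ + 2(m+1) + 9)/(2m³ + 2m + 9)] · 3·81/8 → 243/8.
The series converges when 243/8 · |x + 6| < 1, giving R = 8/243.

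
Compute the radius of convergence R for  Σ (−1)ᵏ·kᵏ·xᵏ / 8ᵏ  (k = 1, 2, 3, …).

Applying the root test, |a_k|^(1/k) = k/8 → ∞.
The root grows without bound, so R = 0 (convergence only at x = 0).

R = 0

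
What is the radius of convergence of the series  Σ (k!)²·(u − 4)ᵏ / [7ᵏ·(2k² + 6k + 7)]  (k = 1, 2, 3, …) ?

R = 0

Ratio test: |a_{k+1}/a_k| = (k+1)² · 1/7 · (2k² + 6k + 7)/(2(k+1)² + 6(k+1) + 7) → ∞ as k → ∞.
Since the ratio → ∞, the series diverges for every u ≠ 4, and R = 0.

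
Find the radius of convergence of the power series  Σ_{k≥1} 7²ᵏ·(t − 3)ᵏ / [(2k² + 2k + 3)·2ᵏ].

Apply the ratio test: |a_{k+1}| / |a_k| = [(2k² + 2k + 3)/(2(k+1)² + 2(k+1) + 3)] · 49/2, which tends to 49/2 as k → ∞.
Thus R = 1/(49/2) = 2/49.

R = 2/49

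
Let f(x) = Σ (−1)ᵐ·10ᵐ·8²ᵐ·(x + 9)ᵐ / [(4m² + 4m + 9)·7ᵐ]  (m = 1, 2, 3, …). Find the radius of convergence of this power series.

Ratio test: |a_{m+1}/a_m| = [(4m² + 4m + 9)/(4(m+1)² + 4(m+1) + 9)] · 10·64/7 → 640/7 as m → ∞.
Convergence for |x + 9| · 640/7 < 1, i.e. |x + 9| < 7/640. So R = 7/640.

R = 7/640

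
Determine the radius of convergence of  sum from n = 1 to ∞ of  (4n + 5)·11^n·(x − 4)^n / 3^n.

R = 3/11

Ratio test: |a_{n+1}/a_n| = [(4(n+1) + 5)/(4n + 5)] · 11/3 → 11/3 as n → ∞.
The series converges when 11/3 · |x − 4| < 1, giving R = 3/11.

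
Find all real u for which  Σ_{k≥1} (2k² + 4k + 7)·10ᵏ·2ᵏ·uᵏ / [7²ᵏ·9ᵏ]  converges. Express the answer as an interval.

(-441/20, 441/20)

By the ratio test, |a_{k+1}/a_k| = [(2(k+1)² + 4(k+1) + 7)/(2k² + 4k + 7)] · 10·2/(49·9) → 20/441.
The series converges when 20/441 · |u| < 1, giving R = 441/20.
Endpoint u = 441/20: the terms do not tend to 0, so the series diverges.
When u = -441/20, the k-th term does not approach 0; divergence by the term test.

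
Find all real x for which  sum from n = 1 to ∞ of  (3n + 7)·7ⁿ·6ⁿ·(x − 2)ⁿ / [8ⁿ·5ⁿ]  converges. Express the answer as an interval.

(22/21, 62/21)

Ratio test: |a_{n+1}/a_n| = [(3(n+1) + 7)/(3n + 7)] · 7·6/(8·5) → 21/20 as n → ∞.
The series converges when 21/20 · |x − 2| < 1, giving R = 20/21.
Check x = 62/21: the terms have absolute value of order n, which does not tend to 0, so the series diverges by the divergence test.
Endpoint x = 22/21: the terms do not tend to 0, so the series diverges.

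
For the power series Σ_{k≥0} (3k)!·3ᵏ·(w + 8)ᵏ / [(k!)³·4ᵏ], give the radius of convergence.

By the ratio test, |a_{k+1}/a_k| = (3k+1)·(3k+2)·(3k+3)/(k+1)³ · 3/4 → 81/4.
The series converges when 81/4 · |w + 8| < 1, giving R = 4/81.

R = 4/81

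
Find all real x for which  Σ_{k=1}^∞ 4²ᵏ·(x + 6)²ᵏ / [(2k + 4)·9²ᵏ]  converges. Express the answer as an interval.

Apply the ratio test: |a_{k+1}| / |a_k| = [(2k + 4)/(2(k+1) + 4)] · 16/81, which tends to 16/81 as k → ∞.
Writing y = (x + 6)², the series in y has radius 81/16, so |x + 6| < √(81/16) = 9/4 and R = 9/4.
Check x = -15/4: the terms are asymptotic to a nonzero constant times 1/k, so the series diverges by limit comparison with Σ 1/k.
Endpoint x = -33/4: the terms are asymptotic to a nonzero constant times 1/k, so the series diverges by limit comparison with Σ 1/k.

(-33/4, -15/4)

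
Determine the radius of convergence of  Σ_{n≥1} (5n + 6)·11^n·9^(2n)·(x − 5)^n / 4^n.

Ratio test: |a_{n+1}/a_n| = [(5(n+1) + 6)/(5n + 6)] · 11·81/4 → 891/4 as n → ∞.
Thus R = 1/(891/4) = 4/891.

R = 4/891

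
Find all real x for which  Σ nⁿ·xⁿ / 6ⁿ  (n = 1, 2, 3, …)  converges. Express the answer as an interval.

{0}

Applying the root test, |a_n|^(1/n) = n/6 → ∞.
The root grows without bound, so R = 0 (convergence only at x = 0).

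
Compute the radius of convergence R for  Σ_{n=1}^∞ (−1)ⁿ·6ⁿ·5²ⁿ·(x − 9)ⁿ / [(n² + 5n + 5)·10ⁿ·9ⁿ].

By the ratio test, |a_{n+1}/a_n| = [(n² + 5n + 5)/((n+1)² + 5(n+1) + 5)] · 6·25/(10·9) → 5/3.
Convergence for |x − 9| · 5/3 < 1, i.e. |x − 9| < 3/5. So R = 3/5.

R = 3/5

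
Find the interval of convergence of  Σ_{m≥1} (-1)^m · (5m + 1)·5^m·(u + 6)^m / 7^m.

(-37/5, -23/5)

The ratio of consecutive coefficients is [(5(m+1) + 1)/(5m + 1)] · 5/7 → 5/7.
The series converges when 5/7 · |u + 6| < 1, giving R = 7/5.
At u = -23/5: the terms do not tend to 0, so the series diverges.
At u = -37/5: the m-th term does not approach 0; divergence by the term test.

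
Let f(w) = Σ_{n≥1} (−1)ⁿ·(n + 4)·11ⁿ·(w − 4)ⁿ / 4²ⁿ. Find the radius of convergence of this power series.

Ratio test: |a_{n+1}/a_n| = [((n+1) + 4)/(n + 4)] · 11/16 → 11/16 as n → ∞.
The series converges when 11/16 · |w − 4| < 1, giving R = 16/11.

R = 16/11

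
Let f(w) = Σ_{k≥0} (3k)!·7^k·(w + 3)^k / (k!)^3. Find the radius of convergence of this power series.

R = 1/189

Ratio test: |a_{k+1}/a_k| = (3k+1)·(3k+2)·(3k+3)/(k+1)³ · 7 → 189 as k → ∞.
The series converges when 189 · |w + 3| < 1, giving R = 1/189.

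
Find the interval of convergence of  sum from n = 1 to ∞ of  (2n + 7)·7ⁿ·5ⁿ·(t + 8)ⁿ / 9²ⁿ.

(-361/35, -199/35)

The ratio of consecutive coefficients is [(2(n+1) + 7)/(2n + 7)] · 7·5/81 → 35/81.
Convergence for |t + 8| · 35/81 < 1, i.e. |t + 8| < 81/35. So R = 81/35.
When t = -199/35, the terms have absolute value of order n, which does not tend to 0, so the series diverges by the divergence test.
Endpoint t = -361/35: the terms do not tend to 0, so the series diverges.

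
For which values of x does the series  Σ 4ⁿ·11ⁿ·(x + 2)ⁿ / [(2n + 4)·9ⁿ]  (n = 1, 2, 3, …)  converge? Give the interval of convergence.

[-97/44, -79/44)

The ratio of consecutive coefficients is [(2n + 4)/(2(n+1) + 4)] · 4·11/9 → 44/9.
The series converges when 44/9 · |x + 2| < 1, giving R = 9/44.
Check x = -79/44: the terms are asymptotic to a nonzero constant times 1/n, so the series diverges by limit comparison with Σ 1/n.
At x = -97/44: the terms alternate in sign and decrease monotonically to 0 in absolute value (size ~ c/n), so the alternating series test gives convergence.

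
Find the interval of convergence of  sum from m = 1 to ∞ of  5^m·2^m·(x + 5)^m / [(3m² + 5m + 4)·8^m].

[-29/5, -21/5]

Ratio test: |a_{m+1}/a_m| = [(3m² + 5m + 4)/(3(m+1)² + 5(m+1) + 4)] · 5·2/8 → 5/4 as m → ∞.
Hence the series converges for |x + 5| < 1/(5/4) = 4/5, so the radius of convergence is 4/5.
At x = -21/5: the series is dominated by a constant times Σ 1/m², which converges (p = 2 > 1).
Endpoint x = -29/5: absolute convergence follows by limit comparison with Σ 1/m².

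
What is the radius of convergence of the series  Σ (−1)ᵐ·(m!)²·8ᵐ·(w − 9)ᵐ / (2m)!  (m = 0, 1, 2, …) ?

Ratio test: |a_{m+1}/a_m| = (m+1)²/[(2m+1)·(2m+2)] · 8 → 2 as m → ∞.
Thus R = 1/(2) = 1/2.

R = 1/2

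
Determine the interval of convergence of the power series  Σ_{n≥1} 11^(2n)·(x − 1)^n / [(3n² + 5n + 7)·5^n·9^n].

[76/121, 166/121]

The ratio of consecutive coefficients is [(3n² + 5n + 7)/(3(n+1)² + 5(n+1) + 7)] · 121/(5·9) → 121/45.
Convergence for |x − 1| · 121/45 < 1, i.e. |x − 1| < 45/121. So R = 45/121.
At x = 166/121: the series is dominated by a constant times Σ 1/n², which converges (p = 2 > 1).
At x = 76/121: the series is dominated by a constant times Σ 1/n², which converges (p = 2 > 1).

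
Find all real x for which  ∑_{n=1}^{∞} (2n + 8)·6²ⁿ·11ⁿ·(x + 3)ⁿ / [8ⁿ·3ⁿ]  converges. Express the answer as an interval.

The ratio of consecutive coefficients is [(2(n+1) + 8)/(2n + 8)] · 36·11/(8·3) → 33/2.
Convergence for |x + 3| · 33/2 < 1, i.e. |x + 3| < 2/33. So R = 2/33.
When x = -97/33, the terms have absolute value of order n, which does not tend to 0, so the series diverges by the divergence test.
Check x = -101/33: the terms have absolute value of order n, which does not tend to 0, so the series diverges by the divergence test.

(-101/33, -97/33)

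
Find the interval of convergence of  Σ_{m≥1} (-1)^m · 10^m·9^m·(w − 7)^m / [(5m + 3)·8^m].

(311/45, 319/45]

Apply the ratio test: |a_{m+1}| / |a_m| = [(5m + 3)/(5(m+1) + 3)] · 10·9/8, which tends to 45/4 as m → ∞.
Convergence for |w − 7| · 45/4 < 1, i.e. |w − 7| < 4/45. So R = 4/45.
When w = 319/45, an alternating series whose terms decrease to 0 in absolute value, so it converges by the Leibniz criterion.
When w = 311/45, the terms are asymptotic to a nonzero constant times 1/m, so the series diverges by limit comparison with Σ 1/m.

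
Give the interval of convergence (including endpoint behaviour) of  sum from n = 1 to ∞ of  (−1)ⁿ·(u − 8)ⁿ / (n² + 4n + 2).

[7, 9]

Ratio test: |a_{n+1}/a_n| = (n² + 4n + 2)/((n+1)² + 4(n+1) + 2) → 1 as n → ∞.
Hence R = 1.
Endpoint u = 9: the series is dominated by a constant times Σ 1/n², which converges (p = 2 > 1).
Check u = 7: the terms are on the order of 1/n², so the series converges absolutely by comparison with the p-series (p = 2 > 1).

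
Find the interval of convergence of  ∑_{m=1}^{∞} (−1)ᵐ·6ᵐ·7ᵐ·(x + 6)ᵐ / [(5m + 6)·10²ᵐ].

(-176/21, -76/21]

Ratio test: |a_{m+1}/a_m| = [(5m + 6)/(5(m+1) + 6)] · 6·7/100 → 21/50 as m → ∞.
Convergence for |x + 6| · 21/50 < 1, i.e. |x + 6| < 50/21. So R = 50/21.
Check x = -76/21: convergence follows from the alternating series test (terms decrease monotonically to 0).
When x = -176/21, the terms are asymptotic to a nonzero constant times 1/m, so the series diverges by limit comparison with Σ 1/m.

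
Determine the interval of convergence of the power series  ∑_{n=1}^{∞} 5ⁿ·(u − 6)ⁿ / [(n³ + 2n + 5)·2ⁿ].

Ratio test: |a_{n+1}/a_n| = [(n³ + 2n + 5)/((n+1)³ + 2(n+1) + 5)] · 5/2 → 5/2 as n → ∞.
The series converges when 5/2 · |u − 6| < 1, giving R = 2/5.
Endpoint u = 32/5: the terms are on the order of 1/n³, so the series converges absolutely by comparison with the p-series (p = 3 > 1).
Check u = 28/5: absolute convergence follows by limit comparison with Σ 1/n³.

[28/5, 32/5]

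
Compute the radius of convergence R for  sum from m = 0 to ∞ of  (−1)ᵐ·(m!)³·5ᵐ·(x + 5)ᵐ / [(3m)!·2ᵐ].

Ratio test: |a_{m+1}/a_m| = (m+1)³/[(3m+1)·(3m+2)·(3m+3)] · 5/2 → 5/54 as m → ∞.
The series converges when 5/54 · |x + 5| < 1, giving R = 54/5.

R = 54/5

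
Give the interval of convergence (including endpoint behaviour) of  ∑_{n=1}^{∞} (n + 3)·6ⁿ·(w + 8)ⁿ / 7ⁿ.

(-55/6, -41/6)

By the ratio test, |a_{n+1}/a_n| = [((n+1) + 3)/(n + 3)] · 6/7 → 6/7.
Hence the series converges for |w + 8| < 1/(6/7) = 7/6, so the radius of convergence is 7/6.
Endpoint w = -41/6: the terms do not tend to 0, so the series diverges.
At w = -55/6: the terms have absolute value of order n, which does not tend to 0, so the series diverges by the divergence test.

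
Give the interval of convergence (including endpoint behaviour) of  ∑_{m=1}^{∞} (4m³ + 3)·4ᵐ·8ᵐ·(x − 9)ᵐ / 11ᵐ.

Ratio test: |a_{m+1}/a_m| = [(4(m+1)³ + 3)/(4m³ + 3)] · 4·8/11 → 32/11 as m → ∞.
Thus R = 1/(32/11) = 11/32.
At x = 299/32: the terms have absolute value of order m³, which does not tend to 0, so the series diverges by the divergence test.
Check x = 277/32: the m-th term does not approach 0; divergence by the term test.

(277/32, 299/32)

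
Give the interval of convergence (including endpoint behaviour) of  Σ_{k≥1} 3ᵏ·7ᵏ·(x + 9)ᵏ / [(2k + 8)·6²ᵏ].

The ratio of consecutive coefficients is [(2k + 8)/(2(k+1) + 8)] · 3·7/36 → 7/12.
Hence the series converges for |x + 9| < 1/(7/12) = 12/7, so the radius of convergence is 12/7.
At x = -51/7: the terms are asymptotic to a nonzero constant times 1/k, so the series diverges by limit comparison with Σ 1/k.
At x = -75/7: convergence follows from the alternating series test (terms decrease monotonically to 0).

[-75/7, -51/7)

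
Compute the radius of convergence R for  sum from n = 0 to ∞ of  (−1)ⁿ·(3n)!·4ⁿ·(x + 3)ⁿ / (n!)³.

Apply the ratio test: |a_{n+1}| / |a_n| = (3n+1)·(3n+2)·(3n+3)/(n+1)³ · 4, which tends to 108 as n → ∞.
The series converges when 108 · |x + 3| < 1, giving R = 1/108.

R = 1/108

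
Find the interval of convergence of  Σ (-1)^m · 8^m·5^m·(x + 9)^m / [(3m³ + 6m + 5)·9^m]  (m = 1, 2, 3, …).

[-369/40, -351/40]

Ratio test: |a_{m+1}/a_m| = [(3m³ + 6m + 5)/(3(m+1)³ + 6(m+1) + 5)] · 8·5/9 → 40/9 as m → ∞.
Thus R = 1/(40/9) = 9/40.
Endpoint x = -351/40: absolute convergence follows by limit comparison with Σ 1/m³.
At x = -369/40: the series is dominated by a constant times Σ 1/m³, which converges (p = 3 > 1).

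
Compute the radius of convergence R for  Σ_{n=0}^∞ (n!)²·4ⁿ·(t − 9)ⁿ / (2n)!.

R = 1

Ratio test: |a_{n+1}/a_n| = (n+1)²/[(2n+1)·(2n+2)] · 4 → 1 as n → ∞.
Hence R = 1.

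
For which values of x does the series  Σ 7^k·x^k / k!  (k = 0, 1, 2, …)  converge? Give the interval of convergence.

Ratio test: |a_{k+1}/a_k| = 7 · 1/(k+1) → 0 as k → ∞.
The ratio tends to 0 regardless of x, hence R = ∞.

(−∞, ∞)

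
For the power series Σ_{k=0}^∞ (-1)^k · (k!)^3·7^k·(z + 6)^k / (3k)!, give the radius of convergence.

By the ratio test, |a_{k+1}/a_k| = (k+1)³/[(3k+1)·(3k+2)·(3k+3)] · 7 → 7/27.
The series converges when 7/27 · |z + 6| < 1, giving R = 27/7.

R = 27/7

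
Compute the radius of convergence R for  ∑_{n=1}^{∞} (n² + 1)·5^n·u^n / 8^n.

R = 8/5

The ratio of consecutive coefficients is [((n+1)² + 1)/(n² + 1)] · 5/8 → 5/8.
The series converges when 5/8 · |u| < 1, giving R = 8/5.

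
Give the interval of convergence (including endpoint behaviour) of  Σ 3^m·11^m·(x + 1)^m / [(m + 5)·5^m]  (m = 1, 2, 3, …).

Ratio test: |a_{m+1}/a_m| = [(m + 5)/((m+1) + 5)] · 3·11/5 → 33/5 as m → ∞.
Thus R = 1/(33/5) = 5/33.
Check x = -28/33: the terms are asymptotic to a nonzero constant times 1/m, so the series diverges by limit comparison with Σ 1/m.
When x = -38/33, convergence follows from the alternating series test (terms decrease monotonically to 0).

[-38/33, -28/33)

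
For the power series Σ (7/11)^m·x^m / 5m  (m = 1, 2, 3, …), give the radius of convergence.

Apply the ratio test: |a_{m+1}| / |a_m| = [5m/5(m+1)] · 7/11, which tends to 7/11 as m → ∞.
Thus R = 1/(7/11) = 11/7.

R = 11/7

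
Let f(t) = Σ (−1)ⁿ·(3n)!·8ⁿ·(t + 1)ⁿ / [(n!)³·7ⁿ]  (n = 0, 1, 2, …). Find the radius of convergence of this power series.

The ratio of consecutive coefficients is (3n+1)·(3n+2)·(3n+3)/(n+1)³ · 8/7 → 216/7.
Thus R = 1/(216/7) = 7/216.

R = 7/216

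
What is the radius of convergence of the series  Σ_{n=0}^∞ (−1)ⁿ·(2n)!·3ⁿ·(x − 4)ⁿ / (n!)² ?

R = 1/12

Ratio test: |a_{n+1}/a_n| = (2n+1)·(2n+2)/(n+1)² · 3 → 12 as n → ∞.
Thus R = 1/(12) = 1/12.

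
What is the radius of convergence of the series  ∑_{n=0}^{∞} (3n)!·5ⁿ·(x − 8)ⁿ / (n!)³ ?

R = 1/135

The ratio of consecutive coefficients is (3n+1)·(3n+2)·(3n+3)/(n+1)³ · 5 → 135.
The series converges when 135 · |x − 8| < 1, giving R = 1/135.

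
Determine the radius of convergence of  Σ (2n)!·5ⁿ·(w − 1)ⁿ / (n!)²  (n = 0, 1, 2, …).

Apply the ratio test: |a_{n+1}| / |a_n| = (2n+1)·(2n+2)/(n+1)² · 5, which tends to 20 as n → ∞.
Hence the series converges for |w − 1| < 1/(20) = 1/20, so the radius of convergence is 1/20.

R = 1/20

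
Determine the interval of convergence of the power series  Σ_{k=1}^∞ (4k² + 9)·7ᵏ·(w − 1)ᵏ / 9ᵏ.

By the ratio test, |a_{k+1}/a_k| = [(4(k+1)² + 9)/(4k² + 9)] · 7/9 → 7/9.
Hence the series converges for |w − 1| < 1/(7/9) = 9/7, so the radius of convergence is 9/7.
Check w = 16/7: the terms have absolute value of order k², which does not tend to 0, so the series diverges by the divergence test.
At w = -2/7: the terms have absolute value of order k², which does not tend to 0, so the series diverges by the divergence test.

(-2/7, 16/7)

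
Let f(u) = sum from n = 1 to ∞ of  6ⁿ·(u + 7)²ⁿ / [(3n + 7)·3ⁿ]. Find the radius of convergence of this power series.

The ratio of consecutive coefficients is [(3n + 7)/(3(n+1) + 7)] · 6/3 → 2.
Since the exponent of (u + 7) increases by 2 each term, convergence requires |u + 7|² < 1/2, hence R = √2/2.

R = √2/2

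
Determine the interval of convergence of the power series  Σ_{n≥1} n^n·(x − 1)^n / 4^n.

Applying the root test, |a_n|^(1/n) = n/4 → ∞.
The root grows without bound, so R = 0 (convergence only at x = 1).

{1}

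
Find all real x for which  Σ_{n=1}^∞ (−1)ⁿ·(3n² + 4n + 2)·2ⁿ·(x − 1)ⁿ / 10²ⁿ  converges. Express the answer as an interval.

The ratio of consecutive coefficients is [(3(n+1)² + 4(n+1) + 2)/(3n² + 4n + 2)] · 2/100 → 1/50.
Convergence for |x − 1| · 1/50 < 1, i.e. |x − 1| < 50. So R = 50.
When x = 51, the n-th term does not approach 0; divergence by the term test.
When x = -49, the terms do not tend to 0, so the series diverges.

(-49, 51)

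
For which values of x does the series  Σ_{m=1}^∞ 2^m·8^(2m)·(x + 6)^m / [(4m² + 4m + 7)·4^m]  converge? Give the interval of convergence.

Apply the ratio test: |a_{m+1}| / |a_m| = [(4m² + 4m + 7)/(4(m+1)² + 4(m+1) + 7)] · 2·64/4, which tends to 32 as m → ∞.
Convergence for |x + 6| · 32 < 1, i.e. |x + 6| < 1/32. So R = 1/32.
Endpoint x = -191/32: the terms are on the order of 1/m², so the series converges absolutely by comparison with the p-series (p = 2 > 1).
When x = -193/32, absolute convergence follows by limit comparison with Σ 1/m².

[-193/32, -191/32]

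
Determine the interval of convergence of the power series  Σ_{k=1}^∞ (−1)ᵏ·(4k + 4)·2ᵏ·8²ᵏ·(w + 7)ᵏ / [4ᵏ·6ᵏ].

Ratio test: |a_{k+1}/a_k| = [(4(k+1) + 4)/(4k + 4)] · 2·64/(4·6) → 16/3 as k → ∞.
Convergence for |w + 7| · 16/3 < 1, i.e. |w + 7| < 3/16. So R = 3/16.
Check w = -109/16: the k-th term does not approach 0; divergence by the term test.
At w = -115/16: the terms do not tend to 0, so the series diverges.

(-115/16, -109/16)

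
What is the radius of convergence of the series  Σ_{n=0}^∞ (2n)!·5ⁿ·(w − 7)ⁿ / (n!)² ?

R = 1/20

Ratio test: |a_{n+1}/a_n| = (2n+1)·(2n+2)/(n+1)² · 5 → 20 as n → ∞.
Hence the series converges for |w − 7| < 1/(20) = 1/20, so the radius of convergence is 1/20.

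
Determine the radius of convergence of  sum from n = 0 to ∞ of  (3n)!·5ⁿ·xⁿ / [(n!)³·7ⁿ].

By the ratio test, |a_{n+1}/a_n| = (3n+1)·(3n+2)·(3n+3)/(n+1)³ · 5/7 → 135/7.
Convergence for |x| · 135/7 < 1, i.e. |x| < 7/135. So R = 7/135.

R = 7/135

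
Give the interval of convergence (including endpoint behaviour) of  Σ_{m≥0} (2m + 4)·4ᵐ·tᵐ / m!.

By the ratio test, |a_{m+1}/a_m| = (2(m+1) + 4)/(2m + 4) · 4 · 1/(m+1) → 0.
The limit is 0, so the series converges for all t; R = ∞.

(−∞, ∞)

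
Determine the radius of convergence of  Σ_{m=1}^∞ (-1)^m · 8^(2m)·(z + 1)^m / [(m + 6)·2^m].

R = 1/32

By the ratio test, |a_{m+1}/a_m| = [(m + 6)/((m+1) + 6)] · 64/2 → 32.
Hence the series converges for |z + 1| < 1/(32) = 1/32, so the radius of convergence is 1/32.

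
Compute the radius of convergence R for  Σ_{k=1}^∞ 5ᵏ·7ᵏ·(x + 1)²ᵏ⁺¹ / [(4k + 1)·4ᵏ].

R = 2√35/35

Apply the ratio test: |a_{k+1}| / |a_k| = [(4k + 1)/(4(k+1) + 1)] · 5·7/4, which tends to 35/4 as k → ∞.
Successive powers of (x + 1) differ by 2, so the series converges when |x + 1|² · 35/4 < 1, i.e. |x + 1| < √(4/35). So R = 2√35/35.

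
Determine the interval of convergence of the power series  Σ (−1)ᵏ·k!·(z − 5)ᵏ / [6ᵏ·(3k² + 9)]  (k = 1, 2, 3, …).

{5}

By the ratio test, |a_{k+1}/a_k| = (k+1) · 1/6 · (3k² + 9)/(3(k+1)² + 9) → ∞.
Since the ratio → ∞, the series diverges for every z ≠ 5, and R = 0.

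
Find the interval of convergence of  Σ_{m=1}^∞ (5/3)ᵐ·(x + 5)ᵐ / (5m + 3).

Apply the ratio test: |a_{m+1}| / |a_m| = [(5m + 3)/(5(m+1) + 3)] · 5/3, which tends to 5/3 as m → ∞.
Thus R = 1/(5/3) = 3/5.
Check x = -22/5: comparison with the harmonic series Σ 1/m shows the series diverges.
Endpoint x = -28/5: convergence follows from the alternating series test (terms decrease monotonically to 0).

[-28/5, -22/5)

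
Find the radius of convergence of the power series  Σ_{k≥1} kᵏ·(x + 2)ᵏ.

R = 0

By the Cauchy root test, |a_k|^(1/k) = k → ∞.
The root grows without bound, so R = 0 (convergence only at x = -2).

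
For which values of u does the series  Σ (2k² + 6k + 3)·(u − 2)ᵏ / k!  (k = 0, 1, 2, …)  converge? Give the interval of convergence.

The ratio of consecutive coefficients is (2(k+1)² + 6(k+1) + 3)/(2k² + 6k + 3) · 1/(k+1) → 0.
Since the limit is 0 < 1 for every u, the series converges on all of ℝ and R = ∞.

(−∞, ∞)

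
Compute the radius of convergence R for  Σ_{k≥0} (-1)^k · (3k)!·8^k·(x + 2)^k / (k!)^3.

R = 1/216

Ratio test: |a_{k+1}/a_k| = (3k+1)·(3k+2)·(3k+3)/(k+1)³ · 8 → 216 as k → ∞.
Convergence for |x + 2| · 216 < 1, i.e. |x + 2| < 1/216. So R = 1/216.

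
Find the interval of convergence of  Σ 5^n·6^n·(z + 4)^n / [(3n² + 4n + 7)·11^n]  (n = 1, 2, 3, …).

By the ratio test, |a_{n+1}/a_n| = [(3n² + 4n + 7)/(3(n+1)² + 4(n+1) + 7)] · 5·6/11 → 30/11.
Convergence for |z + 4| · 30/11 < 1, i.e. |z + 4| < 11/30. So R = 11/30.
When z = -109/30, the series is dominated by a constant times Σ 1/n², which converges (p = 2 > 1).
Check z = -131/30: absolute convergence follows by limit comparison with Σ 1/n².

[-131/30, -109/30]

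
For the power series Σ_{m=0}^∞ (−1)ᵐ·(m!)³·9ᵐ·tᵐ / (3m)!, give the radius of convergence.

R = 3

By the ratio test, |a_{m+1}/a_m| = (m+1)³/[(3m+1)·(3m+2)·(3m+3)] · 9 → 1/3.
Hence the series converges for |t| < 1/(1/3) = 3, so the radius of convergence is 3.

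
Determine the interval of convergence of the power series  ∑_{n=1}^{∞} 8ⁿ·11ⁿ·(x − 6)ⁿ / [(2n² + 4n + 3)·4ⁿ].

[131/22, 133/22]

Apply the ratio test: |a_{n+1}| / |a_n| = [(2n² + 4n + 3)/(2(n+1)² + 4(n+1) + 3)] · 8·11/4, which tends to 22 as n → ∞.
Convergence for |x − 6| · 22 < 1, i.e. |x − 6| < 1/22. So R = 1/22.
When x = 133/22, the series is dominated by a constant times Σ 1/n², which converges (p = 2 > 1).
Endpoint x = 131/22: absolute convergence follows by limit comparison with Σ 1/n².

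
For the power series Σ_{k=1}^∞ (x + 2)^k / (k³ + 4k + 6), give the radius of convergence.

R = 1

The ratio of consecutive coefficients is (k³ + 4k + 6)/((k+1)³ + 4(k+1) + 6) → 1.
Convergence for |x + 2| < 1, so R = 1.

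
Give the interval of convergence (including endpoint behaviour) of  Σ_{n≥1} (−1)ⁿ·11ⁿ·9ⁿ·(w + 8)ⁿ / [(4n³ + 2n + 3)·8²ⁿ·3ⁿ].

[-328/33, -200/33]

Apply the ratio test: |a_{n+1}| / |a_n| = [(4n³ + 2n + 3)/(4(n+1)³ + 2(n+1) + 3)] · 11·9/(64·3), which tends to 33/64 as n → ∞.
Convergence for |w + 8| · 33/64 < 1, i.e. |w + 8| < 64/33. So R = 64/33.
At w = -200/33: the series is dominated by a constant times Σ 1/n³, which converges (p = 3 > 1).
At w = -328/33: the series is dominated by a constant times Σ 1/n³, which converges (p = 3 > 1).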